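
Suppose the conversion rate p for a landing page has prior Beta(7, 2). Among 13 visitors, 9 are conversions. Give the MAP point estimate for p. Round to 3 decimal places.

Prior: Beta(7, 2).
Data: 9 successes in 13 trials. The binomial likelihood contributes p^9(1−p)^4, so the posterior is Beta(7+9, 2+4) = Beta(16, 6).
For Beta(a, b) with a, b > 1 the mode is (a−1)/(a+b−2) = 15/20 ≈ 0.750.

p̂_MAP = 0.750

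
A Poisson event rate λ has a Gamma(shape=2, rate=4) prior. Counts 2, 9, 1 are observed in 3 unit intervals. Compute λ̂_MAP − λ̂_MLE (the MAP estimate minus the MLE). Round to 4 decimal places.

Σxᵢ = 12. Posterior is Gamma(14, 7); MAP = (14−1)/7 = 13/7 ≈ 1.85714.
MLE = x̄ = 12/3 ≈ 4.00000.
Difference = 13/7 − 12/3 = -15/7 ≈ -2.1429.

MAP − MLE = -2.1429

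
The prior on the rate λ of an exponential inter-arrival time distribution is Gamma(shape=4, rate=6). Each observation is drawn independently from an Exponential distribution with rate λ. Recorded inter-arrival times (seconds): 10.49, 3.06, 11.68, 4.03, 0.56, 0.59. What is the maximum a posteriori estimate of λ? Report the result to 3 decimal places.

The Exponential(rate=λ) likelihood is ∝ λ^n e^(−λΣtᵢ). Here n = 6 and Σtᵢ = 10.49 + 3.06 + 11.68 + 4.03 + 0.56 + 0.59 = 30.41.
Posterior ∝ λ^3e^(−6λ) · λ^6e^(−30.41λ) = λ^9e^(−36.41λ), i.e. Gamma(10, 36.41).
Mode = (a−1)/b = 9/36.41 ≈ 0.247.

λ̂_MAP = 0.247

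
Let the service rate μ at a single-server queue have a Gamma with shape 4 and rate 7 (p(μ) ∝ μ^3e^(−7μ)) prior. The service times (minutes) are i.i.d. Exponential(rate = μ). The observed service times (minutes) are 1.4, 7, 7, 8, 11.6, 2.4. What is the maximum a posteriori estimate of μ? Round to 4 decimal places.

μ̂_MAP = 0.2027

The Exponential(rate=μ) likelihood is ∝ μ^n e^(−μΣtᵢ). Here n = 6 and Σtᵢ = 1.4 + 7 + 7 + 8 + 11.6 + 2.4 = 37.4.
Posterior ∝ μ^3e^(−7μ) · μ^6e^(−37.4μ) = μ^9e^(−44.4μ), i.e. Gamma(10, 44.4).
Mode = (a−1)/b = 9/44.4 ≈ 0.2027.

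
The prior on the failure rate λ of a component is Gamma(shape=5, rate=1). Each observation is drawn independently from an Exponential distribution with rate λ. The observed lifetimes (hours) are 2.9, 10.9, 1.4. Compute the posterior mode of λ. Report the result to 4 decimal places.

The Exponential(rate=λ) likelihood is ∝ λ^n e^(−λΣtᵢ). Here n = 3 and Σtᵢ = 2.9 + 10.9 + 1.4 = 15.2.
Posterior ∝ λ^4e^(−1λ) · λ^3e^(−15.2λ) = λ^7e^(−16.2λ), i.e. Gamma(8, 16.2).
Mode = (a−1)/b = 7/16.2 ≈ 0.4321.

λ̂_MAP = 0.4321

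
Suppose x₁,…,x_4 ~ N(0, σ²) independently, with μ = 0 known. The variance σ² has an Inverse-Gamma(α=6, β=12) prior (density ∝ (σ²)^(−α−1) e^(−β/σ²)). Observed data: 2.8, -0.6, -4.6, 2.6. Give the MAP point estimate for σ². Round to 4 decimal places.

σ̂²_MAP = 3.3400

Sum of squared deviations about the known mean: SS = (2.8−0)² + (-0.6−0)² + (-4.6−0)² + (2.6−0)² = 36.12.
The Normal likelihood contributes (σ²)^(−n/2) exp(−SS/(2σ²)), so the posterior is Inverse-Gamma(α + n/2, β + SS/2) = Inverse-Gamma(8, 30.06).
The mode of Inverse-Gamma(a, b) is b/(a+1) = 30.06/9 ≈ 3.3400.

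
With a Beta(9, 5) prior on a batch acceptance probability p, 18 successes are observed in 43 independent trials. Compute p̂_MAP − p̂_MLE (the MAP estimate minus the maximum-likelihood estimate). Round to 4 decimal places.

Posterior is Beta(27, 30); MAP = (27−1)/(57−2) = 26/55 ≈ 0.47273.
MLE ignores the prior: p̂_MLE = k/n = 18/43 ≈ 0.41860.
Difference = 26/55 − 18/43 = 128/2365 ≈ 0.0541.

MAP − MLE = 0.0541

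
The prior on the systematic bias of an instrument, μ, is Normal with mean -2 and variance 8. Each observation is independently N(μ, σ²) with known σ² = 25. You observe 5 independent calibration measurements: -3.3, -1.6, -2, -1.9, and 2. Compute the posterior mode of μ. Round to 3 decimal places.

μ̂_MAP = -1.606

n = 5; x̄ = ((-3.3) + (-1.6) + (-2) + (-1.9) + 2)/5 = -6.8/5 = -1.36.
For a Normal prior and Normal likelihood with known variance, the posterior is Normal; its mode equals its mean, the precision-weighted average.
Prior precision 1/σ₀² = 1/8 = 0.125; data precision n/σ² = 5/25 = 0.2.
μ̂ = (0.125·(-2) + 0.2·(-1.36)) / (0.125 + 0.2) = (-0.522)/0.325 = -522/325 ≈ -1.606.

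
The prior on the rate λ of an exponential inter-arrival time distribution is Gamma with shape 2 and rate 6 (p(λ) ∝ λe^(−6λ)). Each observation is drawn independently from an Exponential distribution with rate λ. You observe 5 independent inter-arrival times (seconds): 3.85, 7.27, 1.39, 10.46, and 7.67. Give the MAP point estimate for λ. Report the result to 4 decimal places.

λ̂_MAP = 0.1638

The Exponential(rate=λ) likelihood is ∝ λ^n e^(−λΣtᵢ). Here n = 5 and Σtᵢ = 3.85 + 7.27 + 1.39 + 10.46 + 7.67 = 30.64.
Posterior ∝ λe^(−6λ) · λ^5e^(−30.64λ) = λ^6e^(−36.64λ), i.e. Gamma(7, 36.64).
Mode = (a−1)/b = 6/36.64 ≈ 0.1638.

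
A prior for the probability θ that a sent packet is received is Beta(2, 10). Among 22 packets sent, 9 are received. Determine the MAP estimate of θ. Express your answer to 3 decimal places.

Prior: Beta(2, 10).
Data: 9 successes in 22 trials. The binomial likelihood contributes θ^9(1−θ)^13, so the posterior is Beta(2+9, 10+13) = Beta(11, 23).
For Beta(a, b) with a, b > 1 the mode is (a−1)/(a+b−2) = 10/32 ≈ 0.313.

θ̂_MAP = 0.313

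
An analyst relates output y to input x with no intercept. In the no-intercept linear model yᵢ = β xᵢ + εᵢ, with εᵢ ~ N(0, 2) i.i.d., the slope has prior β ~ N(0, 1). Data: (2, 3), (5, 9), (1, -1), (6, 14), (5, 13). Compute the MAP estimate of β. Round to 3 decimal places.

log p(β | y) = −Σ(yᵢ − βxᵢ)²/(2·2) − β²/(2·1) + const.
Setting the derivative to zero: Σxᵢ(yᵢ − βxᵢ)/2 − β/1 = 0, so β = Σxᵢyᵢ / (Σxᵢ² + σ²/τ²).
Σxᵢyᵢ = 2·3 + 5·9 + 1·(-1) + 6·14 + 5·13 = 199; Σxᵢ² = 91; σ²/τ² = 2.
β̂_MAP = 199 / (91 + 2) = 199/93 ≈ 2.140.

β̂_MAP = 2.140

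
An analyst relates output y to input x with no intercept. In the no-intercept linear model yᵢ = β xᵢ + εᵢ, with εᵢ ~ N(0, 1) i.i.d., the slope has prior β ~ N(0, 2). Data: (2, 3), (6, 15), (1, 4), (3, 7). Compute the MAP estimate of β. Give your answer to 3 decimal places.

log p(β | y) = −Σ(yᵢ − βxᵢ)²/(2·1) − β²/(2·2) + const.
Setting the derivative to zero: Σxᵢ(yᵢ − βxᵢ)/1 − β/2 = 0, so β = Σxᵢyᵢ / (Σxᵢ² + σ²/τ²).
Σxᵢyᵢ = 2·3 + 6·15 + 1·4 + 3·7 = 121; Σxᵢ² = 50; σ²/τ² = 0.5.
β̂_MAP = 121 / (50 + 0.5) = 121/50.5 ≈ 2.396.

β̂_MAP = 2.396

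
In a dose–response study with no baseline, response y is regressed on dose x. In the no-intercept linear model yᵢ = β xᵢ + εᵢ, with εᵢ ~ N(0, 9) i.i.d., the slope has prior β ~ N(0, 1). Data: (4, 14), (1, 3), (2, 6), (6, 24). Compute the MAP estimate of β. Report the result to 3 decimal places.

β̂_MAP = 3.258

log p(β | y) = −Σ(yᵢ − βxᵢ)²/(2·9) − β²/(2·1) + const.
Setting the derivative to zero: Σxᵢ(yᵢ − βxᵢ)/9 − β/1 = 0, so β = Σxᵢyᵢ / (Σxᵢ² + σ²/τ²).
Σxᵢyᵢ = 4·14 + 1·3 + 2·6 + 6·24 = 215; Σxᵢ² = 57; σ²/τ² = 9.
β̂_MAP = 215 / (57 + 9) = 215/66 ≈ 3.258.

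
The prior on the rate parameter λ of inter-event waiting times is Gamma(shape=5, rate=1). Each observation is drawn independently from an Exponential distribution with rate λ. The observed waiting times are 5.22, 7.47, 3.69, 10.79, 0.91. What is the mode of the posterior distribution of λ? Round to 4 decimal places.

λ̂_MAP = 0.3095

The Exponential(rate=λ) likelihood is ∝ λ^n e^(−λΣtᵢ). Here n = 5 and Σtᵢ = 5.22 + 7.47 + 3.69 + 10.79 + 0.91 = 28.08.
Posterior ∝ λ^4e^(−1λ) · λ^5e^(−28.08λ) = λ^9e^(−29.08λ), i.e. Gamma(10, 29.08).
Mode = (a−1)/b = 9/29.08 ≈ 0.3095.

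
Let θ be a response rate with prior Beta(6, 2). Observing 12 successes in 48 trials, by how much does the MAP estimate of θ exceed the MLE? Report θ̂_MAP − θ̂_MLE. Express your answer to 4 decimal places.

MAP − MLE = 0.0648

Posterior is Beta(18, 38); MAP = (18−1)/(56−2) = 17/54 ≈ 0.31481.
MLE ignores the prior: θ̂_MLE = k/n = 12/48 ≈ 0.25000.
Difference = 17/54 − 12/48 = 7/108 ≈ 0.0648.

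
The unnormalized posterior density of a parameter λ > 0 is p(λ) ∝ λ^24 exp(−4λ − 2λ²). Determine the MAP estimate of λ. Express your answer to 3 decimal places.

λ̂_MAP = 2.000

ℓ'(λ) = 24/λ − 4 − 4λ. Setting this to zero and multiplying by λ: 4λ² + 4λ − 24 = 0.
λ = (−4 + √(4² + 4·4·24)) / (2·4) = (−4 + √400) / 8 = (−4 + 20)/8 = 2.
ℓ''(λ) = −24/λ² − 4 < 0, confirming a maximum.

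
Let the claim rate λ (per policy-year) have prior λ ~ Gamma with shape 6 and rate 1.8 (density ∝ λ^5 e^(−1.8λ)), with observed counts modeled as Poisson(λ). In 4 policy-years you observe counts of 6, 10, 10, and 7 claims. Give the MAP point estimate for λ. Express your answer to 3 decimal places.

λ̂_MAP = 6.552

Σxᵢ = 6+10+10+7 = 33, with n = 4.
Posterior ∝ λ^5e^(−1.8λ) · λ^33e^(−4λ) = λ^38e^(−5.8λ), i.e. Gamma(shape=39, rate=5.8).
The mode of a Gamma(a, b) with a ≥ 1 (shape–rate) is (a−1)/b = 38/5.8 ≈ 6.552.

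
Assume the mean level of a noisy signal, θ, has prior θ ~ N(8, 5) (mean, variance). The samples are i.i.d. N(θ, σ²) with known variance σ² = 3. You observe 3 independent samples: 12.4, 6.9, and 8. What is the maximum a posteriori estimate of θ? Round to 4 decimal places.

θ̂_MAP = 8.9167

n = 3; x̄ = (12.4 + 6.9 + 8)/3 = 27.3/3 = 9.1.
For a Normal prior and Normal likelihood with known variance, the posterior is Normal; its mode equals its mean, the precision-weighted average.
Prior precision 1/σ₀² = 1/5 = 0.2; data precision n/σ² = 3/3 = 1.
θ̂ = (0.2·8 + 1·9.1) / (0.2 + 1) = 10.7/1.2 = 107/12 ≈ 8.9167.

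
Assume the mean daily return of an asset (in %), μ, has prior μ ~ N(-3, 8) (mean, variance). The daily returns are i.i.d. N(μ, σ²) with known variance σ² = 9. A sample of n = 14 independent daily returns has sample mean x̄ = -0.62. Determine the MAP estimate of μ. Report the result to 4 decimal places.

n = 14, x̄ = -0.62.
For a Normal prior and Normal likelihood with known variance, the posterior is Normal; its mode equals its mean, the precision-weighted average.
Prior precision 1/σ₀² = 1/8 = 0.125; data precision n/σ² = 14/9.
μ̂ = (0.125·(-3) + (14/9)·(-0.62)) / (0.125 + 14/9) = (-2411/1800)/(121/72) = -2411/3025 ≈ -0.7970.

μ̂_MAP = -0.7970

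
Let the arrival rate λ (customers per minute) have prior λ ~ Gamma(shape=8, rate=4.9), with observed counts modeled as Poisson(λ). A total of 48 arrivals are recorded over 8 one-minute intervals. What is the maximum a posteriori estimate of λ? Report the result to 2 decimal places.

Σxᵢ = 48, n = 8.
Posterior ∝ λ^7e^(−4.9λ) · λ^48e^(−8λ) = λ^55e^(−12.9λ), i.e. Gamma(shape=56, rate=12.9).
The mode of a Gamma(a, b) with a ≥ 1 (shape–rate) is (a−1)/b = 55/12.9 ≈ 4.26.

λ̂_MAP = 4.26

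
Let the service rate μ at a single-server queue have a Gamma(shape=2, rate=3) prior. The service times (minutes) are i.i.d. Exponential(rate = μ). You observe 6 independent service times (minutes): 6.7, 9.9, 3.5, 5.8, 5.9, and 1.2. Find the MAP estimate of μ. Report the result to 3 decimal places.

μ̂_MAP = 0.194

The Exponential(rate=μ) likelihood is ∝ μ^n e^(−μΣtᵢ). Here n = 6 and Σtᵢ = 6.7 + 9.9 + 3.5 + 5.8 + 5.9 + 1.2 = 33.
Posterior ∝ μe^(−3μ) · μ^6e^(−33μ) = μ^7e^(−36μ), i.e. Gamma(8, 36).
Mode = (a−1)/b = 7/36 ≈ 0.194.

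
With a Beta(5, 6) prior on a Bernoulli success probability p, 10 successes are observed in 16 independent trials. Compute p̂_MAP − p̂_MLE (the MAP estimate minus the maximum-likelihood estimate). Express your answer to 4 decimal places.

Posterior is Beta(15, 12); MAP = (15−1)/(27−2) = 14/25 ≈ 0.56000.
MLE ignores the prior: p̂_MLE = k/n = 10/16 ≈ 0.62500.
Difference = 14/25 − 10/16 = -13/200 ≈ -0.0650.

MAP − MLE = -0.0650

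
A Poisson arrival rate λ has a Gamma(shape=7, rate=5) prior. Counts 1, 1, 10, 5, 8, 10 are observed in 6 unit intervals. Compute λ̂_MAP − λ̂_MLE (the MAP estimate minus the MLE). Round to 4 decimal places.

Σxᵢ = 35. Posterior is Gamma(42, 11); MAP = (42−1)/11 = 41/11 ≈ 3.72727.
MLE = x̄ = 35/6 ≈ 5.83333.
Difference = 41/11 − 35/6 = -139/66 ≈ -2.1061.

MAP − MLE = -2.1061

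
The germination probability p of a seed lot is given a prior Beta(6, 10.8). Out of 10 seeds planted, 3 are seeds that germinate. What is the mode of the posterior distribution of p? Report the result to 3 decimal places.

p̂_MAP = 0.323

Prior: Beta(6, 10.8).
Data: 3 successes in 10 trials. The binomial likelihood contributes p^3(1−p)^7, so the posterior is Beta(6+3, 10.8+7) = Beta(9, 17.8).
For Beta(a, b) with a, b > 1 the mode is (a−1)/(a+b−2) = 8/24.8 ≈ 0.323.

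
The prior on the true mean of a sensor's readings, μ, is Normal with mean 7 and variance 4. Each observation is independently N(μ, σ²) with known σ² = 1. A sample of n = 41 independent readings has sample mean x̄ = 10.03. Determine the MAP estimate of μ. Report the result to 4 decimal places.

n = 41, x̄ = 10.03.
For a Normal prior and Normal likelihood with known variance, the posterior is Normal; its mode equals its mean, the precision-weighted average.
Prior precision 1/σ₀² = 1/4 = 0.25; data precision n/σ² = 41/1 = 41.
μ̂ = (0.25·7 + 41·10.03) / (0.25 + 41) = 412.98/41.25 = 13766/1375 ≈ 10.0116.

μ̂_MAP = 10.0116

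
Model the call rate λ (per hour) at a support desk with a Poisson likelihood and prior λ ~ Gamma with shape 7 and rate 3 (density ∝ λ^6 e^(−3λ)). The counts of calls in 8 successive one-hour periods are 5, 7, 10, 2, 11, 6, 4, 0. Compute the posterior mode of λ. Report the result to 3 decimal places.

Σxᵢ = 5+7+10+2+11+6+4+0 = 45, with n = 8.
Posterior ∝ λ^6e^(−3λ) · λ^45e^(−8λ) = λ^51e^(−11λ), i.e. Gamma(shape=52, rate=11).
The mode of a Gamma(a, b) with a ≥ 1 (shape–rate) is (a−1)/b = 51/11 ≈ 4.636.

λ̂_MAP = 4.636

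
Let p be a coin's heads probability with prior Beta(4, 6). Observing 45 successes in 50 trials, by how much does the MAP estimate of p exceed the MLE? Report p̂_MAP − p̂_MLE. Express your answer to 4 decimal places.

MAP − MLE = -0.0724

Posterior is Beta(49, 11); MAP = (49−1)/(60−2) = 48/58 ≈ 0.82759.
MLE ignores the prior: p̂_MLE = k/n = 45/50 ≈ 0.90000.
Difference = 48/58 − 45/50 = -21/290 ≈ -0.0724.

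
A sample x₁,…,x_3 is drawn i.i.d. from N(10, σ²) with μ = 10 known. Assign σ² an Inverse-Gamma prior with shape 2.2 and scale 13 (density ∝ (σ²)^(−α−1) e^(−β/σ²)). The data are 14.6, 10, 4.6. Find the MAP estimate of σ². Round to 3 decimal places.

Sum of squared deviations about the known mean: SS = (14.6−10)² + (10−10)² + (4.6−10)² = 50.32.
The Normal likelihood contributes (σ²)^(−n/2) exp(−SS/(2σ²)), so the posterior is Inverse-Gamma(α + n/2, β + SS/2) = Inverse-Gamma(3.7, 38.16).
The mode of Inverse-Gamma(a, b) is b/(a+1) = 38.16/4.7 ≈ 8.119.

σ̂²_MAP = 8.119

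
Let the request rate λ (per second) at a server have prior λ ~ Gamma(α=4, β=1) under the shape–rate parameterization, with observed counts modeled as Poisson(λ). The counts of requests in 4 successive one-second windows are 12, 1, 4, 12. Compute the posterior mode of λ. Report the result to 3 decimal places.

λ̂_MAP = 6.400

Σxᵢ = 12+1+4+12 = 29, with n = 4.
Posterior ∝ λ^3e^(−1λ) · λ^29e^(−4λ) = λ^32e^(−5λ), i.e. Gamma(shape=33, rate=5).
The mode of a Gamma(a, b) with a ≥ 1 (shape–rate) is (a−1)/b = 32/5 ≈ 6.400.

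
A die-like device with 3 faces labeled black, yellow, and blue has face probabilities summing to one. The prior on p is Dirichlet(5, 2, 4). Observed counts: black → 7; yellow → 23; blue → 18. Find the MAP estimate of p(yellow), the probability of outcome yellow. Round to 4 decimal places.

The posterior is Dirichlet(αᵢ + nᵢ) = Dirichlet(12, 25, 22).
For a Dirichlet(a₁,…,a_K) with all aᵢ > 1, the mode has j-th component (aⱼ − 1)/(Σaᵢ − K).
Here Σaᵢ = 59 and K = 3, so p(yellow) = (25 − 1)/(59 − 3) = 24/56 ≈ 0.4286.

MAP estimate of p(yellow) = 0.4286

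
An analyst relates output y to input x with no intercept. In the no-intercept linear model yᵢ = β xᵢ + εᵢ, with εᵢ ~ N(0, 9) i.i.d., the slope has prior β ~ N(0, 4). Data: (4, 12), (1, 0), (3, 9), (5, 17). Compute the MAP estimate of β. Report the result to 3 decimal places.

β̂_MAP = 3.005

log p(β | y) = −Σ(yᵢ − βxᵢ)²/(2·9) − β²/(2·4) + const.
Setting the derivative to zero: Σxᵢ(yᵢ − βxᵢ)/9 − β/4 = 0, so β = Σxᵢyᵢ / (Σxᵢ² + σ²/τ²).
Σxᵢyᵢ = 4·12 + 1·0 + 3·9 + 5·17 = 160; Σxᵢ² = 51; σ²/τ² = 2.25.
β̂_MAP = 160 / (51 + 2.25) = 160/53.25 ≈ 3.005.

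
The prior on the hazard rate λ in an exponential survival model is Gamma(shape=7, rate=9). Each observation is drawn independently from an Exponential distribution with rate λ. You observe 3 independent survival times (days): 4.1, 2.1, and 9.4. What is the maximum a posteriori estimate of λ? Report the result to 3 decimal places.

The Exponential(rate=λ) likelihood is ∝ λ^n e^(−λΣtᵢ). Here n = 3 and Σtᵢ = 4.1 + 2.1 + 9.4 = 15.6.
Posterior ∝ λ^6e^(−9λ) · λ^3e^(−15.6λ) = λ^9e^(−24.6λ), i.e. Gamma(10, 24.6).
Mode = (a−1)/b = 9/24.6 ≈ 0.366.

λ̂_MAP = 0.366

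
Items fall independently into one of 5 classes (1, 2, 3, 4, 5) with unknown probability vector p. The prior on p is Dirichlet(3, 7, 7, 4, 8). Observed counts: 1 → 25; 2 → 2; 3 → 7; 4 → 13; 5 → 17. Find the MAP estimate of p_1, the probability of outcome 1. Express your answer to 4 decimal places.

The posterior is Dirichlet(αᵢ + nᵢ) = Dirichlet(28, 9, 14, 17, 25).
For a Dirichlet(a₁,…,a_K) with all aᵢ > 1, the mode has j-th component (aⱼ − 1)/(Σaᵢ − K).
Here Σaᵢ = 93 and K = 5, so p_1 = (28 − 1)/(93 − 5) = 27/88 ≈ 0.3068.

MAP estimate: 0.3068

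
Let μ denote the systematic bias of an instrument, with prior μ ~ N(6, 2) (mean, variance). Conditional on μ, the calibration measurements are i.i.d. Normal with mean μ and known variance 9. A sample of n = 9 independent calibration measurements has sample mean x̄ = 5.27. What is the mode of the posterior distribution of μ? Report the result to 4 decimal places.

n = 9, x̄ = 5.27.
For a Normal prior and Normal likelihood with known variance, the posterior is Normal; its mode equals its mean, the precision-weighted average.
Prior precision 1/σ₀² = 1/2 = 0.5; data precision n/σ² = 9/9 = 1.
μ̂ = (0.5·6 + 1·5.27) / (0.5 + 1) = 8.27/1.5 = 827/150 ≈ 5.5133.

μ̂_MAP = 5.5133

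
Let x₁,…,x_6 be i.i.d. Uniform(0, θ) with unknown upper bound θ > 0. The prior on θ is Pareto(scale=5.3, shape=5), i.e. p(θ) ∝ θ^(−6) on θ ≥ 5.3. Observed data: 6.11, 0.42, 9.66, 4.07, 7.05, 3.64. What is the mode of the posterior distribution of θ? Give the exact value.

The Uniform(0, θ) likelihood is θ^(−n) for θ ≥ max(xᵢ), zero otherwise. Here max(xᵢ) = 9.66.
Posterior ∝ θ^(−6) · θ^(−6) = θ^(−12) on θ ≥ max(5.3, 9.66) = 9.66.
This density is strictly decreasing in θ, so the posterior mode lies at the lower boundary of the support.

θ̂_MAP = 9.66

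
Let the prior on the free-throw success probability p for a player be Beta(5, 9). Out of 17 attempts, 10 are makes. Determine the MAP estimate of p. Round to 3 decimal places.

p̂_MAP = 0.483

Prior: Beta(5, 9).
Data: 10 successes in 17 trials. The binomial likelihood contributes p^10(1−p)^7, so the posterior is Beta(5+10, 9+7) = Beta(15, 16).
For Beta(a, b) with a, b > 1 the mode is (a−1)/(a+b−2) = 14/29 ≈ 0.483.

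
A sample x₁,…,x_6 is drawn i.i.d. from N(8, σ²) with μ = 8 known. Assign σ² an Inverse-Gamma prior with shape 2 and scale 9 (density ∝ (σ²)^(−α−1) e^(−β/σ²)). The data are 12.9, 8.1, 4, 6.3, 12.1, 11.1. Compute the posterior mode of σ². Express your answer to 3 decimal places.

σ̂²_MAP = 7.278

Sum of squared deviations about the known mean: SS = (12.9−8)² + (8.1−8)² + (4−8)² + (6.3−8)² + (12.1−8)² + (11.1−8)² = 69.33.
The Normal likelihood contributes (σ²)^(−n/2) exp(−SS/(2σ²)), so the posterior is Inverse-Gamma(α + n/2, β + SS/2) = Inverse-Gamma(5, 43.665).
The mode of Inverse-Gamma(a, b) is b/(a+1) = 43.665/6 ≈ 7.278.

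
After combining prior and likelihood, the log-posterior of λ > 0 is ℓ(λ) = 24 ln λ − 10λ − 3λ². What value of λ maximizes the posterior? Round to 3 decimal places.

ℓ'(λ) = 24/λ − 10 − 6λ. Setting this to zero and multiplying by λ: 6λ² + 10λ − 24 = 0.
λ = (−10 + √(10² + 4·6·24)) / (2·6) = (−10 + √676) / 12 = (−10 + 26)/12 = 4/3.
ℓ''(λ) = −24/λ² − 6 < 0, confirming a maximum.

λ̂_MAP = 1.333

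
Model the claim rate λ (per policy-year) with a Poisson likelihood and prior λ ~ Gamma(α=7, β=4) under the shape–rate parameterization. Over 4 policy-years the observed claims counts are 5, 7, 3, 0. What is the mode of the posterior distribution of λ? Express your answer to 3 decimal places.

Σxᵢ = 5+7+3+0 = 15, with n = 4.
Posterior ∝ λ^6e^(−4λ) · λ^15e^(−4λ) = λ^21e^(−8λ), i.e. Gamma(shape=22, rate=8).
The mode of a Gamma(a, b) with a ≥ 1 (shape–rate) is (a−1)/b = 21/8 ≈ 2.625.

λ̂_MAP = 2.625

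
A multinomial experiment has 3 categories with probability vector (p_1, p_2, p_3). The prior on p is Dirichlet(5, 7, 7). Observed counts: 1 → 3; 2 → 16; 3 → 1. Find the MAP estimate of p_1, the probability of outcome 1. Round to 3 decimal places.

MAP estimate: 0.194

The posterior is Dirichlet(αᵢ + nᵢ) = Dirichlet(8, 23, 8).
For a Dirichlet(a₁,…,a_K) with all aᵢ > 1, the mode has j-th component (aⱼ − 1)/(Σaᵢ − K).
Here Σaᵢ = 39 and K = 3, so p_1 = (8 − 1)/(39 − 3) = 7/36 ≈ 0.194.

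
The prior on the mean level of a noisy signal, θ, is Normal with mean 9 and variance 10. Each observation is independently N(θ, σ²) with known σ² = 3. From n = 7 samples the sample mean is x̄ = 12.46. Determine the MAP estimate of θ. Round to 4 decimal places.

n = 7, x̄ = 12.46.
For a Normal prior and Normal likelihood with known variance, the posterior is Normal; its mode equals its mean, the precision-weighted average.
Prior precision 1/σ₀² = 1/10 = 0.1; data precision n/σ² = 7/3.
θ̂ = (0.1·9 + (7/3)·12.46) / (0.1 + 7/3) = (2248/75)/(73/30) = 4496/365 ≈ 12.3178.

θ̂_MAP = 12.3178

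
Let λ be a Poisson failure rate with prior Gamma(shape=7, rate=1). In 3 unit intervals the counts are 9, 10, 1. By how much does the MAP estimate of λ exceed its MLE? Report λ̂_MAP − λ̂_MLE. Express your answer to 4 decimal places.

Σxᵢ = 20. Posterior is Gamma(27, 4); MAP = (27−1)/4 = 26/4 ≈ 6.50000.
MLE = x̄ = 20/3 ≈ 6.66667.
Difference = 26/4 − 20/3 = -1/6 ≈ -0.1667.

MAP − MLE = -0.1667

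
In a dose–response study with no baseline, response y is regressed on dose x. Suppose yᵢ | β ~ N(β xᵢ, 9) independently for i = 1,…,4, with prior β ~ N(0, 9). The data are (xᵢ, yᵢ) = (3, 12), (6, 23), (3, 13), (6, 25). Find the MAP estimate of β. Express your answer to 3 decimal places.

β̂_MAP = 3.989

log p(β | y) = −Σ(yᵢ − βxᵢ)²/(2·9) − β²/(2·9) + const.
Setting the derivative to zero: Σxᵢ(yᵢ − βxᵢ)/9 − β/9 = 0, so β = Σxᵢyᵢ / (Σxᵢ² + σ²/τ²).
Σxᵢyᵢ = 3·12 + 6·23 + 3·13 + 6·25 = 363; Σxᵢ² = 90; σ²/τ² = 1.
β̂_MAP = 363 / (90 + 1) = 363/91 ≈ 3.989.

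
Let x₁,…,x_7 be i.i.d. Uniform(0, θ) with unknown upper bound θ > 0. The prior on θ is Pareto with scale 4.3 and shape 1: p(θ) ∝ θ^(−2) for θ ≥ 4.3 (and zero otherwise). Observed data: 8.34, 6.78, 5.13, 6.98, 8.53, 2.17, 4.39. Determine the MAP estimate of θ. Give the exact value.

θ̂_MAP = 8.53

The Uniform(0, θ) likelihood is θ^(−n) for θ ≥ max(xᵢ), zero otherwise. Here max(xᵢ) = 8.53.
Posterior ∝ θ^(−2) · θ^(−7) = θ^(−9) on θ ≥ max(4.3, 8.53) = 8.53.
This density is strictly decreasing in θ, so the posterior mode lies at the lower boundary of the support.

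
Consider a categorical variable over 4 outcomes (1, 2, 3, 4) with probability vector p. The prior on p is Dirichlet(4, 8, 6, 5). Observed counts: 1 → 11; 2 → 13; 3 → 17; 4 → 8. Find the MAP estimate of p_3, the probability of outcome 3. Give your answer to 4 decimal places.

MAP estimate: 0.3235

The posterior is Dirichlet(αᵢ + nᵢ) = Dirichlet(15, 21, 23, 13).
For a Dirichlet(a₁,…,a_K) with all aᵢ > 1, the mode has j-th component (aⱼ − 1)/(Σaᵢ − K).
Here Σaᵢ = 72 and K = 4, so p_3 = (23 − 1)/(72 − 4) = 22/68 ≈ 0.3235.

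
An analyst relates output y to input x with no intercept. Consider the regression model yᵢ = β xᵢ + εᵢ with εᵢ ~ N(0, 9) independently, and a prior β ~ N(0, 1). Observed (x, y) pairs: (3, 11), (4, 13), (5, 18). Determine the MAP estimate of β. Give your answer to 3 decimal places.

β̂_MAP = 2.966

log p(β | y) = −Σ(yᵢ − βxᵢ)²/(2·9) − β²/(2·1) + const.
Setting the derivative to zero: Σxᵢ(yᵢ − βxᵢ)/9 − β/1 = 0, so β = Σxᵢyᵢ / (Σxᵢ² + σ²/τ²).
Σxᵢyᵢ = 3·11 + 4·13 + 5·18 = 175; Σxᵢ² = 50; σ²/τ² = 9.
β̂_MAP = 175 / (50 + 9) = 175/59 ≈ 2.966.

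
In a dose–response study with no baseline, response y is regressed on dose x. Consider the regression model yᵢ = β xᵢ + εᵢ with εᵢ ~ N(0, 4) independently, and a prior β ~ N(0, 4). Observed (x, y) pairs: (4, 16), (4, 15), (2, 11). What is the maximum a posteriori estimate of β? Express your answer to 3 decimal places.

β̂_MAP = 3.946

log p(β | y) = −Σ(yᵢ − βxᵢ)²/(2·4) − β²/(2·4) + const.
Setting the derivative to zero: Σxᵢ(yᵢ − βxᵢ)/4 − β/4 = 0, so β = Σxᵢyᵢ / (Σxᵢ² + σ²/τ²).
Σxᵢyᵢ = 4·16 + 4·15 + 2·11 = 146; Σxᵢ² = 36; σ²/τ² = 1.
β̂_MAP = 146 / (36 + 1) = 146/37 ≈ 3.946.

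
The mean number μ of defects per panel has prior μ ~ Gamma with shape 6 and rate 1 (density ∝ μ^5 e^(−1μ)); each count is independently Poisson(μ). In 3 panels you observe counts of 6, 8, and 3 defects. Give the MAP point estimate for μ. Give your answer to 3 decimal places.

Σxᵢ = 6+8+3 = 17, with n = 3.
Posterior ∝ μ^5e^(−1μ) · μ^17e^(−3μ) = μ^22e^(−4μ), i.e. Gamma(shape=23, rate=4).
The mode of a Gamma(a, b) with a ≥ 1 (shape–rate) is (a−1)/b = 22/4 ≈ 5.500.

μ̂_MAP = 5.500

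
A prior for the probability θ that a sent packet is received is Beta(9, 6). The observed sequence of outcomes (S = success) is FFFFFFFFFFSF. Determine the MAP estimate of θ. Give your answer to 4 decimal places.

θ̂_MAP = 0.3600

Prior: Beta(9, 6).
Data: 1 success in 12 trials (from the sequence). The binomial likelihood contributes θ(1−θ)^11, so the posterior is Beta(9+1, 6+11) = Beta(10, 17).
For Beta(a, b) with a, b > 1 the mode is (a−1)/(a+b−2) = 9/25 ≈ 0.3600.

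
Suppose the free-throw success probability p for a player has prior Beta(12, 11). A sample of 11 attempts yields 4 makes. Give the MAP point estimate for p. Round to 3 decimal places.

Prior: Beta(12, 11).
Data: 4 successes in 11 trials. The binomial likelihood contributes p^4(1−p)^7, so the posterior is Beta(12+4, 11+7) = Beta(16, 18).
For Beta(a, b) with a, b > 1 the mode is (a−1)/(a+b−2) = 15/32 ≈ 0.469.

p̂_MAP = 0.469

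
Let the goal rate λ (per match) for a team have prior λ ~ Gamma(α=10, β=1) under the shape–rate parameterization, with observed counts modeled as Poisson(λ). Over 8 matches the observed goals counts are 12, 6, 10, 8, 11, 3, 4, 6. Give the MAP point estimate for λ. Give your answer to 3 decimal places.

Σxᵢ = 12+6+10+8+11+3+4+6 = 60, with n = 8.
Posterior ∝ λ^9e^(−1λ) · λ^60e^(−8λ) = λ^69e^(−9λ), i.e. Gamma(shape=70, rate=9).
The mode of a Gamma(a, b) with a ≥ 1 (shape–rate) is (a−1)/b = 69/9 ≈ 7.667.

λ̂_MAP = 7.667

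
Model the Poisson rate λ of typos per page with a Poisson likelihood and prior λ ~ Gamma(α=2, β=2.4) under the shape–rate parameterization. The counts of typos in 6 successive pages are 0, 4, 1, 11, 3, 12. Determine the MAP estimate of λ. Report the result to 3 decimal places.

λ̂_MAP = 3.810

Σxᵢ = 0+4+1+11+3+12 = 31, with n = 6.
Posterior ∝ λe^(−2.4λ) · λ^31e^(−6λ) = λ^32e^(−8.4λ), i.e. Gamma(shape=33, rate=8.4).
The mode of a Gamma(a, b) with a ≥ 1 (shape–rate) is (a−1)/b = 32/8.4 ≈ 3.810.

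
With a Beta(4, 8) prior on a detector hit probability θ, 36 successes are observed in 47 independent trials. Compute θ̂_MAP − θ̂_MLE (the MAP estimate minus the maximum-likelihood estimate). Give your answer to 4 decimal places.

Posterior is Beta(40, 19); MAP = (40−1)/(59−2) = 39/57 ≈ 0.68421.
MLE ignores the prior: θ̂_MLE = k/n = 36/47 ≈ 0.76596.
Difference = 39/57 − 36/47 = -73/893 ≈ -0.0817.

MAP − MLE = -0.0817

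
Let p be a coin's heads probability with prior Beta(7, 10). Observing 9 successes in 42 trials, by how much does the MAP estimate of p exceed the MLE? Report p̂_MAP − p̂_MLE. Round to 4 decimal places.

MAP − MLE = 0.0489

Posterior is Beta(16, 43); MAP = (16−1)/(59−2) = 15/57 ≈ 0.26316.
MLE ignores the prior: p̂_MLE = k/n = 9/42 ≈ 0.21429.
Difference = 15/57 − 9/42 = 13/266 ≈ 0.0489.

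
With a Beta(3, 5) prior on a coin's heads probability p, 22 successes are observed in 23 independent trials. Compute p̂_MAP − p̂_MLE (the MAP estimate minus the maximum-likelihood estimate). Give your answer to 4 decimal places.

Posterior is Beta(25, 6); MAP = (25−1)/(31−2) = 24/29 ≈ 0.82759.
MLE ignores the prior: p̂_MLE = k/n = 22/23 ≈ 0.95652.
Difference = 24/29 − 22/23 = -86/667 ≈ -0.1289.

MAP − MLE = -0.1289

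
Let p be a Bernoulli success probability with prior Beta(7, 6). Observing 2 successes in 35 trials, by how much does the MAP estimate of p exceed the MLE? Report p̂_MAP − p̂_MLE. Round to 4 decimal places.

Posterior is Beta(9, 39); MAP = (9−1)/(48−2) = 8/46 ≈ 0.17391.
MLE ignores the prior: p̂_MLE = k/n = 2/35 ≈ 0.05714.
Difference = 8/46 − 2/35 = 94/805 ≈ 0.1168.

MAP − MLE = 0.1168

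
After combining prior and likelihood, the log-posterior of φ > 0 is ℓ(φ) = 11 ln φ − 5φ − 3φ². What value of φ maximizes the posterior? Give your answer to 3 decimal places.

ℓ'(φ) = 11/φ − 5 − 6φ. Setting this to zero and multiplying by φ: 6φ² + 5φ − 11 = 0.
φ = (−5 + √(5² + 4·6·11)) / (2·6) = (−5 + √289) / 12 = (−5 + 17)/12 = 1.
ℓ''(φ) = −11/φ² − 6 < 0, confirming a maximum.

φ̂_MAP = 1.000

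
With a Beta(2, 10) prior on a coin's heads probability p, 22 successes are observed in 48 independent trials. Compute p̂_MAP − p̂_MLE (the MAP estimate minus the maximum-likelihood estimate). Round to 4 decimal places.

Posterior is Beta(24, 36); MAP = (24−1)/(60−2) = 23/58 ≈ 0.39655.
MLE ignores the prior: p̂_MLE = k/n = 22/48 ≈ 0.45833.
Difference = 23/58 − 22/48 = -43/696 ≈ -0.0618.

MAP − MLE = -0.0618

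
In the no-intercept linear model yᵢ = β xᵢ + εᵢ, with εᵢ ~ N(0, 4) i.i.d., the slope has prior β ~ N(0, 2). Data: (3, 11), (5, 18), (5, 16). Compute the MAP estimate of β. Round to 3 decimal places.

log p(β | y) = −Σ(yᵢ − βxᵢ)²/(2·4) − β²/(2·2) + const.
Setting the derivative to zero: Σxᵢ(yᵢ − βxᵢ)/4 − β/2 = 0, so β = Σxᵢyᵢ / (Σxᵢ² + σ²/τ²).
Σxᵢyᵢ = 3·11 + 5·18 + 5·16 = 203; Σxᵢ² = 59; σ²/τ² = 2.
β̂_MAP = 203 / (59 + 2) = 203/61 ≈ 3.328.

β̂_MAP = 3.328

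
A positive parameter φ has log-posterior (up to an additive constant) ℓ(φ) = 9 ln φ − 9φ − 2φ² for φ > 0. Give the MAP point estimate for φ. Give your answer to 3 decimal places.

ℓ'(φ) = 9/φ − 9 − 4φ. Setting this to zero and multiplying by φ: 4φ² + 9φ − 9 = 0.
φ = (−9 + √(9² + 4·4·9)) / (2·4) = (−9 + √225) / 8 = (−9 + 15)/8 = 3/4.
ℓ''(φ) = −9/φ² − 4 < 0, confirming a maximum.

φ̂_MAP = 0.750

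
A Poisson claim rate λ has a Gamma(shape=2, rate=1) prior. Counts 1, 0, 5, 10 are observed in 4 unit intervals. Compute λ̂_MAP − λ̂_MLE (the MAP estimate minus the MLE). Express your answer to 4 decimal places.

MAP − MLE = -0.6000

Σxᵢ = 16. Posterior is Gamma(18, 5); MAP = (18−1)/5 = 17/5 ≈ 3.40000.
MLE = x̄ = 16/4 ≈ 4.00000.
Difference = 17/5 − 16/4 = -3/5 ≈ -0.6000.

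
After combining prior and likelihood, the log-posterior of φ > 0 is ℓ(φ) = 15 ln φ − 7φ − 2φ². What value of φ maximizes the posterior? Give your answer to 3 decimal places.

φ̂_MAP = 1.250

ℓ'(φ) = 15/φ − 7 − 4φ. Setting this to zero and multiplying by φ: 4φ² + 7φ − 15 = 0.
φ = (−7 + √(7² + 4·4·15)) / (2·4) = (−7 + √289) / 8 = (−7 + 17)/8 = 5/4.
ℓ''(φ) = −15/φ² − 4 < 0, confirming a maximum.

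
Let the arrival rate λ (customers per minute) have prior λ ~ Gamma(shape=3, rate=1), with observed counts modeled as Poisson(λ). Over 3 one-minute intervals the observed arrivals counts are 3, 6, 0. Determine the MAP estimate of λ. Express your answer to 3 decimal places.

λ̂_MAP = 2.750

Σxᵢ = 3+6+0 = 9, with n = 3.
Posterior ∝ λ^2e^(−1λ) · λ^9e^(−3λ) = λ^11e^(−4λ), i.e. Gamma(shape=12, rate=4).
The mode of a Gamma(a, b) with a ≥ 1 (shape–rate) is (a−1)/b = 11/4 ≈ 2.750.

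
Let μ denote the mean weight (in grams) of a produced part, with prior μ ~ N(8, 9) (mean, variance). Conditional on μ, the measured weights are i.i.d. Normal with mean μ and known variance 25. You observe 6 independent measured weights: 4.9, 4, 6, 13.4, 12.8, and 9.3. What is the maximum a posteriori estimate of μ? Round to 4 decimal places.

μ̂_MAP = 8.2734

n = 6; x̄ = (4.9 + 4 + 6 + 13.4 + 12.8 + 9.3)/6 = 50.4/6 = 8.4.
For a Normal prior and Normal likelihood with known variance, the posterior is Normal; its mode equals its mean, the precision-weighted average.
Prior precision 1/σ₀² = 1/9; data precision n/σ² = 6/25 = 0.24.
μ̂ = ((1/9)·8 + 0.24·8.4) / (1/9 + 0.24) = (3268/1125)/(79/225) = 3268/395 ≈ 8.2734.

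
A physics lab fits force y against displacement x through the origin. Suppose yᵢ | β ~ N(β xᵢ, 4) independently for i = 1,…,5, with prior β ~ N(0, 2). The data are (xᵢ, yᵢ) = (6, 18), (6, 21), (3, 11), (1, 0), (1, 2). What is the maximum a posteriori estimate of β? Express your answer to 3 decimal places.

log p(β | y) = −Σ(yᵢ − βxᵢ)²/(2·4) − β²/(2·2) + const.
Setting the derivative to zero: Σxᵢ(yᵢ − βxᵢ)/4 − β/2 = 0, so β = Σxᵢyᵢ / (Σxᵢ² + σ²/τ²).
Σxᵢyᵢ = 6·18 + 6·21 + 3·11 + 1·0 + 1·2 = 269; Σxᵢ² = 83; σ²/τ² = 2.
β̂_MAP = 269 / (83 + 2) = 269/85 ≈ 3.165.

β̂_MAP = 3.165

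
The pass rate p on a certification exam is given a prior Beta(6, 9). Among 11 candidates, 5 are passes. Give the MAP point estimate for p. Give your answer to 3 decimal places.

Prior: Beta(6, 9).
Data: 5 successes in 11 trials. The binomial likelihood contributes p^5(1−p)^6, so the posterior is Beta(6+5, 9+6) = Beta(11, 15).
For Beta(a, b) with a, b > 1 the mode is (a−1)/(a+b−2) = 10/24 ≈ 0.417.

p̂_MAP = 0.417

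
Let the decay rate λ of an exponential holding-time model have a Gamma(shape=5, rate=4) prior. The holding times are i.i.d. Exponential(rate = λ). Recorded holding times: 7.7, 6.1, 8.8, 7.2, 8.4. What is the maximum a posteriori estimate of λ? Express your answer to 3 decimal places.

The Exponential(rate=λ) likelihood is ∝ λ^n e^(−λΣtᵢ). Here n = 5 and Σtᵢ = 7.7 + 6.1 + 8.8 + 7.2 + 8.4 = 38.2.
Posterior ∝ λ^4e^(−4λ) · λ^5e^(−38.2λ) = λ^9e^(−42.2λ), i.e. Gamma(10, 42.2).
Mode = (a−1)/b = 9/42.2 ≈ 0.213.

λ̂_MAP = 0.213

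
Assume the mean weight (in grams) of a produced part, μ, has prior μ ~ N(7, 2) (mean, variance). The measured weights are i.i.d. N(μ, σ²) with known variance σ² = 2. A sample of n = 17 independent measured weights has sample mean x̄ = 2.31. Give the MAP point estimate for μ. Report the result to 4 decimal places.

μ̂_MAP = 2.5706

n = 17, x̄ = 2.31.
For a Normal prior and Normal likelihood with known variance, the posterior is Normal; its mode equals its mean, the precision-weighted average.
Prior precision 1/σ₀² = 1/2 = 0.5; data precision n/σ² = 17/2 = 8.5.
μ̂ = (0.5·7 + 8.5·2.31) / (0.5 + 8.5) = 23.135/9 = 4627/1800 ≈ 2.5706.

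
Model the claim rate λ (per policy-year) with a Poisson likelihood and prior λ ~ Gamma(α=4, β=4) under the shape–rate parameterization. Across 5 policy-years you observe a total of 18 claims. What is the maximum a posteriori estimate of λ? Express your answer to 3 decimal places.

Σxᵢ = 18, n = 5.
Posterior ∝ λ^3e^(−4λ) · λ^18e^(−5λ) = λ^21e^(−9λ), i.e. Gamma(shape=22, rate=9).
The mode of a Gamma(a, b) with a ≥ 1 (shape–rate) is (a−1)/b = 21/9 ≈ 2.333.

λ̂_MAP = 2.333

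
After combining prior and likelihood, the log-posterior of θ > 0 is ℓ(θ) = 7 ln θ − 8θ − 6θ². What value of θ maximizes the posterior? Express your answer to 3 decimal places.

ℓ'(θ) = 7/θ − 8 − 12θ. Setting this to zero and multiplying by θ: 12θ² + 8θ − 7 = 0.
θ = (−8 + √(8² + 4·12·7)) / (2·12) = (−8 + √400) / 24 = (−8 + 20)/24 = 1/2.
ℓ''(θ) = −7/θ² − 12 < 0, confirming a maximum.

θ̂_MAP = 0.500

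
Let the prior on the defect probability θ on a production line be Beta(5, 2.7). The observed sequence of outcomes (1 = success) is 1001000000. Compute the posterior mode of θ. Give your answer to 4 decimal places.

θ̂_MAP = 0.3822

Prior: Beta(5, 2.7).
Data: 2 successes in 10 trials (from the sequence). The binomial likelihood contributes θ^2(1−θ)^8, so the posterior is Beta(5+2, 2.7+8) = Beta(7, 10.7).
For Beta(a, b) with a, b > 1 the mode is (a−1)/(a+b−2) = 6/15.7 ≈ 0.3822.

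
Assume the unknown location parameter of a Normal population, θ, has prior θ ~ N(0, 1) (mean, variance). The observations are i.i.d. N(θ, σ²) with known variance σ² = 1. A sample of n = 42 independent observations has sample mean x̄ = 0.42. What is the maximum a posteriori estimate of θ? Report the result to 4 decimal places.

θ̂_MAP = 0.4102

n = 42, x̄ = 0.42.
For a Normal prior and Normal likelihood with known variance, the posterior is Normal; its mode equals its mean, the precision-weighted average.
Prior precision 1/σ₀² = 1/1 = 1; data precision n/σ² = 42/1 = 42.
θ̂ = (1·0 + 42·0.42) / (1 + 42) = 17.64/43 = 441/1075 ≈ 0.4102.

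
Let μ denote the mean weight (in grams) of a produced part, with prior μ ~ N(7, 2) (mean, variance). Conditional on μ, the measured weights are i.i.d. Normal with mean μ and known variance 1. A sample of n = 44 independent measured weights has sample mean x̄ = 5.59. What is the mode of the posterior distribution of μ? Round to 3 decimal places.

n = 44, x̄ = 5.59.
For a Normal prior and Normal likelihood with known variance, the posterior is Normal; its mode equals its mean, the precision-weighted average.
Prior precision 1/σ₀² = 1/2 = 0.5; data precision n/σ² = 44/1 = 44.
μ̂ = (0.5·7 + 44·5.59) / (0.5 + 44) = 249.46/44.5 = 12473/2225 ≈ 5.606.

μ̂_MAP = 5.606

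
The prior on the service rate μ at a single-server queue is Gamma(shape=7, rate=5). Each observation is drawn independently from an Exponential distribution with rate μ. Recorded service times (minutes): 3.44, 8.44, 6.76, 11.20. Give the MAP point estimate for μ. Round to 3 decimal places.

μ̂_MAP = 0.287

The Exponential(rate=μ) likelihood is ∝ μ^n e^(−μΣtᵢ). Here n = 4 and Σtᵢ = 3.44 + 8.44 + 6.76 + 11.20 = 29.84.
Posterior ∝ μ^6e^(−5μ) · μ^4e^(−29.84μ) = μ^10e^(−34.84μ), i.e. Gamma(11, 34.84).
Mode = (a−1)/b = 10/34.84 ≈ 0.287.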